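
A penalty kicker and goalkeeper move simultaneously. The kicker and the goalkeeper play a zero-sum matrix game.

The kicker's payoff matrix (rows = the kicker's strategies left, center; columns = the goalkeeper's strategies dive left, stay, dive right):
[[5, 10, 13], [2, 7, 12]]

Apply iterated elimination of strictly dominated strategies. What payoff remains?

5

Column dive right is strictly dominated by dive left for the goalkeeper (5<13, 2<12); eliminate dive right.
Column stay is strictly dominated by dive left for the goalkeeper (5<10, 2<7); eliminate stay.
Row center is strictly dominated by row left (5>2); eliminate center.
Only (left, dive left) remains, with payoff 5.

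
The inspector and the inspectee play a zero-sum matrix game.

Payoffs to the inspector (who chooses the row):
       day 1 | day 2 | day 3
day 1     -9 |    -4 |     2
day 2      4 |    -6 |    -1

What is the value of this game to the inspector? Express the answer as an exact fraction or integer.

Column day 3 is strictly dominated by day 2 for the inspectee (it gives the inspector more in every row).
The remaining 2×2 game on (day 1, day 2) × (day 1, day 2) has no saddle point. Let the inspector play day 1 with probability p; indifference gives −9p + 4(1−p) = −4p − 6(1−p), so p = 2/3.
Similarly the inspectee's optimal q on day 1 is 2/15, and the value is -9·(2/15) + (-4)·(13/15) = -14/3.

-14/3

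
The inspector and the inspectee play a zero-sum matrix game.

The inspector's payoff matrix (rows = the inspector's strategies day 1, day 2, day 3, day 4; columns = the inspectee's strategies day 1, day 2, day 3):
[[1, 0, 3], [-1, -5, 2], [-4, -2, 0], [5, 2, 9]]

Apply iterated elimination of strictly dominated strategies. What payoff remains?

2

Row day 1 is strictly dominated by row day 4 (5>1, 2>0, 9>3); eliminate day 1.
Row day 2 is strictly dominated by row day 4 (5>-1, 2>-5, 9>2); eliminate day 2.
Row day 3 is strictly dominated by row day 4 (5>-4, 2>-2, 9>0); eliminate day 3.
Column day 1 is strictly dominated by day 2 for the inspectee (2<5); eliminate day 1.
Column day 3 is strictly dominated by day 2 for the inspectee (2<9); eliminate day 3.
Only (day 4, day 2) remains, with payoff 2.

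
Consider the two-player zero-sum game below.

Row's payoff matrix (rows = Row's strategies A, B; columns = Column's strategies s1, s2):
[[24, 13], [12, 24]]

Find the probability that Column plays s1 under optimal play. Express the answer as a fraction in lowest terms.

Row minima are 13 and 12, so Row's maximin is 13; column maxima are 24 and 24, so Column's minimax is 24. These differ, so the equilibrium is in mixed strategies.
Let Column play s1 with probability q. Row is indifferent when 24q + 13(1−q) = 12q + 24(1−q), giving q = 11/23.

11/23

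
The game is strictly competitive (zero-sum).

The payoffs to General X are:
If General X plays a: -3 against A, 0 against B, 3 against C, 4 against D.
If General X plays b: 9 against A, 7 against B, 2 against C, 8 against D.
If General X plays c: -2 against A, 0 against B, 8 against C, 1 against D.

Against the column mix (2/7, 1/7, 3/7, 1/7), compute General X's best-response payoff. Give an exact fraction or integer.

a: (-3)·(2/7) + (0)·(1/7) + (3)·(3/7) + (4)·(1/7) = 1.
b: (9)·(2/7) + (7)·(1/7) + (2)·(3/7) + (8)·(1/7) = 39/7.
c: (-2)·(2/7) + (0)·(1/7) + (8)·(3/7) + (1)·(1/7) = 3.
The best pure response is b with expected payoff 39/7.

39/7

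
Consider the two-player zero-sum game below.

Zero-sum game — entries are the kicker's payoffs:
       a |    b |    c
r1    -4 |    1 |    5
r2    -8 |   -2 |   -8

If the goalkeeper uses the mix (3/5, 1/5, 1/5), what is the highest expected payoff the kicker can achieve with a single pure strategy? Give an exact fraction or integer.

r1: (-4)·(3/5) + (1)·(1/5) + (5)·(1/5) = -6/5.
r2: (-8)·(3/5) + (-2)·(1/5) + (-8)·(1/5) = -34/5.
The best pure response is r1 with expected payoff -6/5.

-6/5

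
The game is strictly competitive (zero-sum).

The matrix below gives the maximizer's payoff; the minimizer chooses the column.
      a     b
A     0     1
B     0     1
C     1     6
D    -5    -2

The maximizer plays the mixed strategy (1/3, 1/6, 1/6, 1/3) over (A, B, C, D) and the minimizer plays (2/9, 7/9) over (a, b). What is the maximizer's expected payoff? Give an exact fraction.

17/54

Against (2/9, 7/9), each row's expected payoff is A: 7/9; B: 7/9; C: 44/9; D: -8/3.
Taking the (1/3, 1/6, 1/6, 1/3)-weighted average: (1/3)·(7/9) + (1/6)·(7/9) + (1/6)·(44/9) + (1/3)·(-8/3) = 17/54.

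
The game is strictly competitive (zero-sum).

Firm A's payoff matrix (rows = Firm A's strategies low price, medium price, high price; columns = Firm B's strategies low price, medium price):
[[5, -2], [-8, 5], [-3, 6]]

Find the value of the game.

3/2

Row medium price is strictly dominated by row high price, so Firm A never plays it.
The remaining 2×2 game on (low price, high price) × (low price, medium price) has no saddle point. Let Firm A play low price with probability p; indifference gives 5p − 3(1−p) = −2p + 6(1−p), so p = 9/16.
Similarly Firm B's optimal q on low price is 1/2, and the value is 5·(1/2) + (-2)·(1/2) = 3/2.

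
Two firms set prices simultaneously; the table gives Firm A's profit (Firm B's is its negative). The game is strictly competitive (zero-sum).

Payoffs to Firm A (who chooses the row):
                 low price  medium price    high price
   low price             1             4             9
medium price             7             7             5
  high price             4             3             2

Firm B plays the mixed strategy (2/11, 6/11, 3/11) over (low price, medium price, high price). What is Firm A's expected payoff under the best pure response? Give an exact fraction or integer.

low price: (1)·(2/11) + (4)·(6/11) + (9)·(3/11) = 53/11.
medium price: (7)·(2/11) + (7)·(6/11) + (5)·(3/11) = 71/11.
high price: (4)·(2/11) + (3)·(6/11) + (2)·(3/11) = 32/11.
The best pure response is medium price with expected payoff 71/11.

71/11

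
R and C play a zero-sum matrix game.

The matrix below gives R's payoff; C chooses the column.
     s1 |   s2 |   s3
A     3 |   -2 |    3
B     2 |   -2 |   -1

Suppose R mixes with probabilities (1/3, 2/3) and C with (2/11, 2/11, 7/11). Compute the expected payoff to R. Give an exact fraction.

Against (2/11, 2/11, 7/11), each row's expected payoff is A: 23/11; B: -7/11.
Taking the (1/3, 2/3)-weighted average: (1/3)·(23/11) + (2/3)·(-7/11) = 3/11.

3/11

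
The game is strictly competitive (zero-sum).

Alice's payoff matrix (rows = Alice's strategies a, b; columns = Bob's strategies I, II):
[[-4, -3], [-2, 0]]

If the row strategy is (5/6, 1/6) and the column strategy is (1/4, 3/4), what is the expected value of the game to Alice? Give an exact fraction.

-67/24

Against (1/4, 3/4), each row's expected payoff is a: -13/4; b: -1/2.
Taking the (5/6, 1/6)-weighted average: (5/6)·(-13/4) + (1/6)·(-1/2) = -67/24.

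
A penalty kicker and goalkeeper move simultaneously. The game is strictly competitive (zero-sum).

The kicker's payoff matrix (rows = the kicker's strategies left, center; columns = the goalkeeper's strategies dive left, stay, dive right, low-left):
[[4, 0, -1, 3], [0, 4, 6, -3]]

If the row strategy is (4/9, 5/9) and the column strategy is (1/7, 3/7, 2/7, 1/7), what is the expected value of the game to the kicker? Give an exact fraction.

Against (1/7, 3/7, 2/7, 1/7), each row's expected payoff is left: 5/7; center: 3.
Taking the (4/9, 5/9)-weighted average: (4/9)·(5/7) + (5/9)·(3) = 125/63.

125/63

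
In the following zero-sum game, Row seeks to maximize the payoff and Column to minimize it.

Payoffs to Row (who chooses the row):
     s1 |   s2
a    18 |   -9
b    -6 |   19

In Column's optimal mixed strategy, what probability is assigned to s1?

Row minima are -9 and -6, so Row's maximin is -6; column maxima are 18 and 19, so Column's minimax is 18. These differ, so the equilibrium is in mixed strategies.
Let Column play s1 with probability q. Row is indifferent when 18q − 9(1−q) = −6q + 19(1−q), giving q = 7/13.

7/13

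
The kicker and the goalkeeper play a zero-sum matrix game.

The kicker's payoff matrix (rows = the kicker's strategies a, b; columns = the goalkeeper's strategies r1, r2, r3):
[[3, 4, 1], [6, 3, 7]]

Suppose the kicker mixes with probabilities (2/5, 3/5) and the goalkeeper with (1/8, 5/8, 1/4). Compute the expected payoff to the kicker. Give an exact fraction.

Against (1/8, 5/8, 1/4), each row's expected payoff is a: 25/8; b: 35/8.
Taking the (2/5, 3/5)-weighted average: (2/5)·(25/8) + (3/5)·(35/8) = 31/8.

31/8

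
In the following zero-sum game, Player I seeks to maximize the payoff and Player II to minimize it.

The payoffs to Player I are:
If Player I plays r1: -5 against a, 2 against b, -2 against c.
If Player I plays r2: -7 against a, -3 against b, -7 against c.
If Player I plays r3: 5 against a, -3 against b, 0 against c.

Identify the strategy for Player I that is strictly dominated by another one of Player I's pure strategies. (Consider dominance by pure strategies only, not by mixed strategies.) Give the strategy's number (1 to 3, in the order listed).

Compare r2 with r1: -5 > -7, 2 > -3, -2 > -7.
So r1 strictly dominates r2 for Player I; r2 is strictly dominated.

2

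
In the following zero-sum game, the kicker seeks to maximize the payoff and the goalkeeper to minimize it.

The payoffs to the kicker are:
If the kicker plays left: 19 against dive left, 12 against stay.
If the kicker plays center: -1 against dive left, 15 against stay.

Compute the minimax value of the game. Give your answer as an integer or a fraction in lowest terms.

297/23

Row minima are 12 and -1, so the kicker's maximin is 12; column maxima are 19 and 15, so the goalkeeper's minimax is 15. These differ, so the equilibrium is in mixed strategies.
Let the kicker play left with probability p. The goalkeeper is indifferent when 19p − (1−p) = 12p + 15(1−p), giving p = 16/23.
Let the goalkeeper play dive left with probability q. The kicker is indifferent when 19q + 12(1−q) = −q + 15(1−q), giving q = 3/23.
The value is 19·(3/23) + (12)·(20/23) = 297/23.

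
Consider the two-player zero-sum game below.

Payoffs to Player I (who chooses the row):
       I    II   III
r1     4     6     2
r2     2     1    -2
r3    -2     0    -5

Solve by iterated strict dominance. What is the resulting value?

Row r2 is strictly dominated by row r1 (4>2, 6>1, 2>-2); eliminate r2.
Column I is strictly dominated by III for Player II (2<4, -5<-2); eliminate I.
Column II is strictly dominated by III for Player II (2<6, -5<0); eliminate II.
Row r3 is strictly dominated by row r1 (2>-5); eliminate r3.
Only (r1, III) remains, with payoff 2.

2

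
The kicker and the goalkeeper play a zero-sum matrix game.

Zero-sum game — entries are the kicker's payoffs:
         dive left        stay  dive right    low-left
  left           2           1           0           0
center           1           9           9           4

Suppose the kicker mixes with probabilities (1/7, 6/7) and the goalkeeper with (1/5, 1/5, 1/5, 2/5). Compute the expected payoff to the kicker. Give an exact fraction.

33/7

Against (1/5, 1/5, 1/5, 2/5), each row's expected payoff is left: 3/5; center: 27/5.
Taking the (1/7, 6/7)-weighted average: (1/7)·(3/5) + (6/7)·(27/5) = 33/7.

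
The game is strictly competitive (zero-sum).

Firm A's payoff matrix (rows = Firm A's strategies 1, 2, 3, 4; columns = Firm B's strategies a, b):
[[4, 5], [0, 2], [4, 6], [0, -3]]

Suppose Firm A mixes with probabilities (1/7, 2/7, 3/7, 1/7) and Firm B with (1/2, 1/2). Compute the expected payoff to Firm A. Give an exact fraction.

Against (1/2, 1/2), each row's expected payoff is 1: 9/2; 2: 1; 3: 5; 4: -3/2.
Taking the (1/7, 2/7, 3/7, 1/7)-weighted average: (1/7)·(9/2) + (2/7)·(1) + (3/7)·(5) + (1/7)·(-3/2) = 20/7.

20/7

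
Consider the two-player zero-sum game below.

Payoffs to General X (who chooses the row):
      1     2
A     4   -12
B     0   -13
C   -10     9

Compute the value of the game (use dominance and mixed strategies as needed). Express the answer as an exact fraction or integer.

Row B is strictly dominated by row A, so General X never plays it.
The remaining 2×2 game on (A, C) × (1, 2) has no saddle point. Let General X play A with probability p; indifference gives 4p − 10(1−p) = −12p + 9(1−p), so p = 19/35.
Similarly General Y's optimal q on 1 is 3/5, and the value is 4·(3/5) + (-12)·(2/5) = -12/5.

-12/5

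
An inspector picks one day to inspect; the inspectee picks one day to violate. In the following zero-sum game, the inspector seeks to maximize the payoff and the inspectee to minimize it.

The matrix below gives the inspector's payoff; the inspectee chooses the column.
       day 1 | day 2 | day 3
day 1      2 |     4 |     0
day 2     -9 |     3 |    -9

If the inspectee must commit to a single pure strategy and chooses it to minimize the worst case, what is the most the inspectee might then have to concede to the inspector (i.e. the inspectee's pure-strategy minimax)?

0

The worst case (largest entry) in each column is day 1: 2, day 2: 4, day 3: 0.
The best (smallest) of these is 0.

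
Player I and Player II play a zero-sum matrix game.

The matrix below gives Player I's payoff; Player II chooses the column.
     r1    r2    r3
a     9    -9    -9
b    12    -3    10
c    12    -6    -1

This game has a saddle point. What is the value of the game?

Row minima: -9, -3, -6 → Player I's maximin is -3.
Column maxima: 12, -3, 10 → Player II's minimax is -3.
They coincide at (b, r2), so the value is -3.

-3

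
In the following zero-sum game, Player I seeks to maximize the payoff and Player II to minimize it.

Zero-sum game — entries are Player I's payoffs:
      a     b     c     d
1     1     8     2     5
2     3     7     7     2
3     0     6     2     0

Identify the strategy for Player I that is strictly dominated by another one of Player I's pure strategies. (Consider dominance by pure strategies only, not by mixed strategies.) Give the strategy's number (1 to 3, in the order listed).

Compare 3 with 2: 3 > 0, 7 > 6, 7 > 2, 2 > 0.
So 2 strictly dominates 3 for Player I; 3 is strictly dominated.

3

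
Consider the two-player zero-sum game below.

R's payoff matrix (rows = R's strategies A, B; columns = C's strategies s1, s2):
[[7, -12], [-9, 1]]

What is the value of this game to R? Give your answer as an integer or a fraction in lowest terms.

Row minima are -12 and -9, so R's maximin is -9; column maxima are 7 and 1, so C's minimax is 1. These differ, so the equilibrium is in mixed strategies.
Let R play A with probability p. C is indifferent when 7p − 9(1−p) = −12p + (1−p), giving p = 10/29.
Let C play s1 with probability q. R is indifferent when 7q − 12(1−q) = −9q + (1−q), giving q = 13/29.
The value is 7·(13/29) + (-12)·(16/29) = -101/29.

-101/29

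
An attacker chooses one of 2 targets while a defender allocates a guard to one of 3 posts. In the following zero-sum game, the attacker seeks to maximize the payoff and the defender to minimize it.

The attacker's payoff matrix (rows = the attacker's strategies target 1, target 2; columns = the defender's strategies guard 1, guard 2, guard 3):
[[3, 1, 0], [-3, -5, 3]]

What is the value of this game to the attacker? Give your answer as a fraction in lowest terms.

1/3

Column guard 1 is strictly dominated by guard 2 for the defender (it gives the attacker more in every row).
The remaining 2×2 game on (target 1, target 2) × (guard 2, guard 3) has no saddle point. Let the attacker play target 1 with probability p; indifference gives p − 5(1−p) = 3(1−p), so p = 8/9.
Similarly the defender's optimal q on guard 2 is 1/3, and the value is 1·(1/3) + (0)·(2/3) = 1/3.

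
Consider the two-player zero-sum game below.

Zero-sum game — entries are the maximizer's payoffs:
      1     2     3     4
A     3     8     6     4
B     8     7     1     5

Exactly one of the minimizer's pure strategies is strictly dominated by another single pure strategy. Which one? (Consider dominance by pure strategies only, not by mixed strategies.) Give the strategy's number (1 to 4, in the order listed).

The minimizer prefers columns that give the maximizer less. Compare 2 with 3: 6 < 8, 1 < 7.
So 3 strictly dominates 2 for the minimizer; 2 is strictly dominated.

2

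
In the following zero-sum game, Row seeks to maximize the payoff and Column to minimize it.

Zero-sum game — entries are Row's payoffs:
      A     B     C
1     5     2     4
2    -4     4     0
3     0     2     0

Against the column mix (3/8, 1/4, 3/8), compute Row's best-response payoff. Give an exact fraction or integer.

31/8

1: (5)·(3/8) + (2)·(1/4) + (4)·(3/8) = 31/8.
2: (-4)·(3/8) + (4)·(1/4) + (0)·(3/8) = -1/2.
3: (0)·(3/8) + (2)·(1/4) + (0)·(3/8) = 1/2.
The best pure response is 1 with expected payoff 31/8.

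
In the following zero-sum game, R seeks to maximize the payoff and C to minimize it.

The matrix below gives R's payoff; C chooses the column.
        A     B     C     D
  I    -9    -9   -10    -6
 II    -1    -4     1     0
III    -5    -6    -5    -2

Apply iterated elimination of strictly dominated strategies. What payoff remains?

-4

Row I is strictly dominated by row II (-1>-9, -4>-9, 1>-10, 0>-6); eliminate I.
Column D is strictly dominated by A for C (-1<0, -5<-2); eliminate D.
Column C is strictly dominated by B for C (-4<1, -6<-5); eliminate C.
Column A is strictly dominated by B for C (-4<-1, -6<-5); eliminate A.
Row III is strictly dominated by row II (-4>-6); eliminate III.
Only (II, B) remains, with payoff -4.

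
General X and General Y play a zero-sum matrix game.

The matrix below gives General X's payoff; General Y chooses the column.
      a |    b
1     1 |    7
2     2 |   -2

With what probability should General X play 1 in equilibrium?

2/5

Row minima are 1 and -2, so General X's maximin is 1; column maxima are 2 and 7, so General Y's minimax is 2. These differ, so the equilibrium is in mixed strategies.
Let General X play 1 with probability p. General Y is indifferent when p + 2(1−p) = 7p − 2(1−p), giving p = 2/5.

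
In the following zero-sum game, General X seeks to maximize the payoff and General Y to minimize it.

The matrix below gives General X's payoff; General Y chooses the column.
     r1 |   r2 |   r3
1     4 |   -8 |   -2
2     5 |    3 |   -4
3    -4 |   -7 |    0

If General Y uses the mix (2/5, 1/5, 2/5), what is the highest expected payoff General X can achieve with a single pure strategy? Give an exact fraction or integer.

1: (4)·(2/5) + (-8)·(1/5) + (-2)·(2/5) = -4/5.
2: (5)·(2/5) + (3)·(1/5) + (-4)·(2/5) = 1.
3: (-4)·(2/5) + (-7)·(1/5) + (0)·(2/5) = -3.
The best pure response is 2 with expected payoff 1.

1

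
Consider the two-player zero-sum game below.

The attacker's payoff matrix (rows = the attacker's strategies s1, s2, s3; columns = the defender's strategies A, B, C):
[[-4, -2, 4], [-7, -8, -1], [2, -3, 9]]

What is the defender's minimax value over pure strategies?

The worst case (largest entry) in each column is A: 2, B: -2, C: 9.
The best (smallest) of these is -2.

-2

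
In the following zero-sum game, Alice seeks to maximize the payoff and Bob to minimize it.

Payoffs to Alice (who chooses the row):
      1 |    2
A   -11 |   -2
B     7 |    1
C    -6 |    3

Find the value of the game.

Row A is strictly dominated by row C, so Alice never plays it.
The remaining 2×2 game on (B, C) × (1, 2) has no saddle point. Let Alice play B with probability p; indifference gives 7p − 6(1−p) = p + 3(1−p), so p = 3/5.
Similarly Bob's optimal q on 1 is 2/15, and the value is 7·(2/15) + (1)·(13/15) = 9/5.

9/5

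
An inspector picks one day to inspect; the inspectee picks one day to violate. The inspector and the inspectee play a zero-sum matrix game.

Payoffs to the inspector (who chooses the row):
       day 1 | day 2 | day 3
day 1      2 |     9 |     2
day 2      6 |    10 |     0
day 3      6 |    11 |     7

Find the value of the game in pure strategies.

Row minima: 2, 0, 6 → the inspector's maximin is 6.
Column maxima: 6, 11, 7 → the inspectee's minimax is 6.
They coincide at (day 3, day 1), so the value is 6.

6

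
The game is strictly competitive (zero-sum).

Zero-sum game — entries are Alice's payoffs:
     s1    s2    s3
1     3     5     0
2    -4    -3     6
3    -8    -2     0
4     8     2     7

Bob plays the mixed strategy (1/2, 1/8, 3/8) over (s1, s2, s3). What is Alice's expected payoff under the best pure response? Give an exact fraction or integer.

1: (3)·(1/2) + (5)·(1/8) + (0)·(3/8) = 17/8.
2: (-4)·(1/2) + (-3)·(1/8) + (6)·(3/8) = -1/8.
3: (-8)·(1/2) + (-2)·(1/8) + (0)·(3/8) = -17/4.
4: (8)·(1/2) + (2)·(1/8) + (7)·(3/8) = 55/8.
The best pure response is 4 with expected payoff 55/8.

55/8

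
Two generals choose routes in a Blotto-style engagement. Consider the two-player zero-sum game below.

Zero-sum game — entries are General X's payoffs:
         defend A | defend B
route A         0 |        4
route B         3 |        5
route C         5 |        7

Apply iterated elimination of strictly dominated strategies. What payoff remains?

5

Row route A is strictly dominated by row route B (3>0, 5>4); eliminate route A.
Row route B is strictly dominated by row route C (5>3, 7>5); eliminate route B.
Column defend B is strictly dominated by defend A for General Y (5<7); eliminate defend B.
Only (route C, defend A) remains, with payoff 5.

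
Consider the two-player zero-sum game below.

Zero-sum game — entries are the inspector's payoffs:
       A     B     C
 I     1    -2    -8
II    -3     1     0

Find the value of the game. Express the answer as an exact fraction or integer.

Column B is strictly dominated by C for the inspectee (it gives the inspector more in every row).
The remaining 2×2 game on (I, II) × (A, C) has no saddle point. Let the inspector play I with probability p; indifference gives p − 3(1−p) = −8p, so p = 1/4.
Similarly the inspectee's optimal q on A is 2/3, and the value is 1·(2/3) + (-8)·(1/3) = -2.

-2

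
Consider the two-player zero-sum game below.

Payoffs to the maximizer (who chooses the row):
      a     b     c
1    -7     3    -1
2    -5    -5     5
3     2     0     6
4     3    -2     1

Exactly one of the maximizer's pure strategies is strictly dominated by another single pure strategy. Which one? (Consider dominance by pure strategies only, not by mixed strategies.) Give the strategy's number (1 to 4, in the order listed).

Compare 2 with 3: 2 > -5, 0 > -5, 6 > 5.
So 3 strictly dominates 2 for the maximizer; 2 is strictly dominated.

2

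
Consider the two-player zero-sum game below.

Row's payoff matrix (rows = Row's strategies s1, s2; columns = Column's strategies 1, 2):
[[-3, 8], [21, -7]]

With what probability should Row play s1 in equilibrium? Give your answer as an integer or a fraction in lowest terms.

28/39

Row minima are -3 and -7, so Row's maximin is -3; column maxima are 21 and 8, so Column's minimax is 8. These differ, so the equilibrium is in mixed strategies.
Let Row play s1 with probability p. Column is indifferent when −3p + 21(1−p) = 8p − 7(1−p), giving p = 28/39.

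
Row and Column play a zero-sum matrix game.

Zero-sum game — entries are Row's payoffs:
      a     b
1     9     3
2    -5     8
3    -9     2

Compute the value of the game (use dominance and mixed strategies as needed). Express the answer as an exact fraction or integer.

87/19

Row 3 is strictly dominated by row 2, so Row never plays it.
The remaining 2×2 game on (1, 2) × (a, b) has no saddle point. Let Row play 1 with probability p; indifference gives 9p − 5(1−p) = 3p + 8(1−p), so p = 13/19.
Similarly Column's optimal q on a is 5/19, and the value is 9·(5/19) + (3)·(14/19) = 87/19.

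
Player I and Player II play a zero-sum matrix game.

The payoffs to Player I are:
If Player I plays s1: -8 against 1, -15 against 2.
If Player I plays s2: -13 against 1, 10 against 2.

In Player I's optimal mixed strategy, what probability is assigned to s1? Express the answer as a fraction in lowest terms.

23/30

Row minima are -15 and -13, so Player I's maximin is -13; column maxima are -8 and 10, so Player II's minimax is -8. These differ, so the equilibrium is in mixed strategies.
Let Player I play s1 with probability p. Player II is indifferent when −8p − 13(1−p) = −15p + 10(1−p), giving p = 23/30.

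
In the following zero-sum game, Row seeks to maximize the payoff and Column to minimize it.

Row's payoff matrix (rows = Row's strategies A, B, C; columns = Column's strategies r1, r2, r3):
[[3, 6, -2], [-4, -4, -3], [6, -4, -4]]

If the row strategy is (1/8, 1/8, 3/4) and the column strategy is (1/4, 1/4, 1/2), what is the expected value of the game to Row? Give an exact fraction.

Against (1/4, 1/4, 1/2), each row's expected payoff is A: 5/4; B: -7/2; C: -3/2.
Taking the (1/8, 1/8, 3/4)-weighted average: (1/8)·(5/4) + (1/8)·(-7/2) + (3/4)·(-3/2) = -45/32.

-45/32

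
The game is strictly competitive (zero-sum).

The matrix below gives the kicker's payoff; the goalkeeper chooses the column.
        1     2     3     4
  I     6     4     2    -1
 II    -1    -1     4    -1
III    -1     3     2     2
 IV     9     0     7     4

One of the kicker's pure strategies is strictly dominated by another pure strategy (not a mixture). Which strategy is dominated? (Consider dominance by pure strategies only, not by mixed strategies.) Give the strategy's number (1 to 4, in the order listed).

Compare II with IV: 9 > -1, 0 > -1, 7 > 4, 4 > -1.
So IV strictly dominates II for the kicker; II is strictly dominated.

2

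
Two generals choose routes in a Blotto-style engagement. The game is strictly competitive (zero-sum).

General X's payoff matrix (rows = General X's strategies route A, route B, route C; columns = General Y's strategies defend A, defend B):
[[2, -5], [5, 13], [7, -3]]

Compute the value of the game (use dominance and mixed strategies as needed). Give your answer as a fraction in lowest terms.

53/9

Row route A is strictly dominated by row route C, so General X never plays it.
The remaining 2×2 game on (route B, route C) × (defend A, defend B) has no saddle point. Let General X play route B with probability p; indifference gives 5p + 7(1−p) = 13p − 3(1−p), so p = 5/9.
Similarly General Y's optimal q on defend A is 8/9, and the value is 5·(8/9) + (13)·(1/9) = 53/9.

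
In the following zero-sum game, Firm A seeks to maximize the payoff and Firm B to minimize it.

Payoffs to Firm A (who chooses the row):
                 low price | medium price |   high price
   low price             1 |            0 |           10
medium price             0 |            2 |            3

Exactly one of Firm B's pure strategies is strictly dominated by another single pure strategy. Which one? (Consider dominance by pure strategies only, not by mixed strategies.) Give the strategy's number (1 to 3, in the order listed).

Firm B prefers columns that give Firm A less. Compare high price with low price: 1 < 10, 0 < 3.
So low price strictly dominates high price for Firm B; high price is strictly dominated.

3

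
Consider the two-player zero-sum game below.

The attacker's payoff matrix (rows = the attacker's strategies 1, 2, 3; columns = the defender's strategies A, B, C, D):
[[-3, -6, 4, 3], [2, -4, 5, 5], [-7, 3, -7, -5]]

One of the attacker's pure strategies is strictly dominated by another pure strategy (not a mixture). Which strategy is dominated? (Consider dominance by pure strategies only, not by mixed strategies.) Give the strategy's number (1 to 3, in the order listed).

Compare 1 with 2: 2 > -3, -4 > -6, 5 > 4, 5 > 3.
So 2 strictly dominates 1 for the attacker; 1 is strictly dominated.

1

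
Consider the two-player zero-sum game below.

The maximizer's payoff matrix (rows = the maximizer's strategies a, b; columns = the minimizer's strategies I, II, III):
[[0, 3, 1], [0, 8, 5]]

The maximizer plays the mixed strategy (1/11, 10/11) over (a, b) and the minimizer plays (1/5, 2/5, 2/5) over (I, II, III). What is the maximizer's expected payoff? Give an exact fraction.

268/55

Against (1/5, 2/5, 2/5), each row's expected payoff is a: 8/5; b: 26/5.
Taking the (1/11, 10/11)-weighted average: (1/11)·(8/5) + (10/11)·(26/5) = 268/55.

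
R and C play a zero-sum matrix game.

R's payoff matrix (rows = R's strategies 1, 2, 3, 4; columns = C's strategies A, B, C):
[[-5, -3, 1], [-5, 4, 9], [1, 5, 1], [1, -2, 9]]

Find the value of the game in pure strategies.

1

Row minima: -5, -5, 1, -2 → R's maximin is 1.
Column maxima: 1, 5, 9 → C's minimax is 1.
They coincide at (3, A), so the value is 1.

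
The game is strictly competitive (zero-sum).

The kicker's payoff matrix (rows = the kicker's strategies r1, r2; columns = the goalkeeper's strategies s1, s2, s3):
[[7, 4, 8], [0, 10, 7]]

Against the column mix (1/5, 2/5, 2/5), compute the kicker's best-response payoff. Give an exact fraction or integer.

34/5

r1: (7)·(1/5) + (4)·(2/5) + (8)·(2/5) = 31/5.
r2: (0)·(1/5) + (10)·(2/5) + (7)·(2/5) = 34/5.
The best pure response is r2 with expected payoff 34/5.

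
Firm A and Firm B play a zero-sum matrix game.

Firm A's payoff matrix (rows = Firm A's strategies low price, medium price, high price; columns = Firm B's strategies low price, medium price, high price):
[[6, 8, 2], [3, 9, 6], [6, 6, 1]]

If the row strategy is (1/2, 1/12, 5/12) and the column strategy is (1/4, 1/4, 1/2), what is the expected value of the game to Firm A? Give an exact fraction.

101/24

Against (1/4, 1/4, 1/2), each row's expected payoff is low price: 9/2; medium price: 6; high price: 7/2.
Taking the (1/2, 1/12, 5/12)-weighted average: (1/2)·(9/2) + (1/12)·(6) + (5/12)·(7/2) = 101/24.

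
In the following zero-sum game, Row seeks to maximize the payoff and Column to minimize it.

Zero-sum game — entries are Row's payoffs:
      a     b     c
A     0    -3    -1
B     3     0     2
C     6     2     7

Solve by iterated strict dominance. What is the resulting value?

Column a is strictly dominated by b for Column (-3<0, 0<3, 2<6); eliminate a.
Row A is strictly dominated by row B (0>-3, 2>-1); eliminate A.
Row B is strictly dominated by row C (2>0, 7>2); eliminate B.
Column c is strictly dominated by b for Column (2<7); eliminate c.
Only (C, b) remains, with payoff 2.

2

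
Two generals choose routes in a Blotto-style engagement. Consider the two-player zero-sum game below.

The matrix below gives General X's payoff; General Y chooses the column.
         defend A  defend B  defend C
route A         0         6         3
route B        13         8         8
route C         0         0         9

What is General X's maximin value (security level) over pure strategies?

The worst-case payoff for each row is route A: 0, route B: 8, route C: 0.
The best of these is 8.

8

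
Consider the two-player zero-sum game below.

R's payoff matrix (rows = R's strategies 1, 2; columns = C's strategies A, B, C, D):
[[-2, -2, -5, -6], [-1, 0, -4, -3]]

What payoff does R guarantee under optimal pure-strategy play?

Row minima: -6, -4 → R's maximin is -4.
Column maxima: -1, 0, -4, -3 → C's minimax is -4.
They coincide at (2, C), so the value is -4.

-4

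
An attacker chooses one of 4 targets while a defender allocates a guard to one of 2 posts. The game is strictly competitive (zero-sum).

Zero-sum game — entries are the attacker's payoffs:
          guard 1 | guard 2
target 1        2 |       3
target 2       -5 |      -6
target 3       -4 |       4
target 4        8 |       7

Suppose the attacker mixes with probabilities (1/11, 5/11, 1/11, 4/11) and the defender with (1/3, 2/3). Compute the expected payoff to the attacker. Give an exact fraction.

Against (1/3, 2/3), each row's expected payoff is target 1: 8/3; target 2: -17/3; target 3: 4/3; target 4: 22/3.
Taking the (1/11, 5/11, 1/11, 4/11)-weighted average: (1/11)·(8/3) + (5/11)·(-17/3) + (1/11)·(4/3) + (4/11)·(22/3) = 5/11.

5/11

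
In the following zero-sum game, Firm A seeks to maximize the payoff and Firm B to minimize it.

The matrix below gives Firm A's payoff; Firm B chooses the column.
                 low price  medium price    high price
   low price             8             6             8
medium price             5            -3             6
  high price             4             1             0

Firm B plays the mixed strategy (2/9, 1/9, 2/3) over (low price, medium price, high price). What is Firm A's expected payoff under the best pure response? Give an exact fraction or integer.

70/9

low price: (8)·(2/9) + (6)·(1/9) + (8)·(2/3) = 70/9.
medium price: (5)·(2/9) + (-3)·(1/9) + (6)·(2/3) = 43/9.
high price: (4)·(2/9) + (1)·(1/9) + (0)·(2/3) = 1.
The best pure response is low price with expected payoff 70/9.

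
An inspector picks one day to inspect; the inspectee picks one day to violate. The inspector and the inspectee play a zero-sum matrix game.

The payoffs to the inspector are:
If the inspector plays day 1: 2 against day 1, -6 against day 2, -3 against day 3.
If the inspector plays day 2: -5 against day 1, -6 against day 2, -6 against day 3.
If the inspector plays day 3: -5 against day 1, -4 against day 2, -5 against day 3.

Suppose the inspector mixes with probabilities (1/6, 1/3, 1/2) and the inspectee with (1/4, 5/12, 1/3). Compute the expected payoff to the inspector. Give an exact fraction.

-113/24

Against (1/4, 5/12, 1/3), each row's expected payoff is day 1: -3; day 2: -23/4; day 3: -55/12.
Taking the (1/6, 1/3, 1/2)-weighted average: (1/6)·(-3) + (1/3)·(-23/4) + (1/2)·(-55/12) = -113/24.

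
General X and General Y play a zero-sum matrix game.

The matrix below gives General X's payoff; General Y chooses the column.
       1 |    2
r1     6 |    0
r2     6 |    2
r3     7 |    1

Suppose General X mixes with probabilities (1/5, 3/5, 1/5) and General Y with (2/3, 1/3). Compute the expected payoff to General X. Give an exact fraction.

23/5

Against (2/3, 1/3), each row's expected payoff is r1: 4; r2: 14/3; r3: 5.
Taking the (1/5, 3/5, 1/5)-weighted average: (1/5)·(4) + (3/5)·(14/3) + (1/5)·(5) = 23/5.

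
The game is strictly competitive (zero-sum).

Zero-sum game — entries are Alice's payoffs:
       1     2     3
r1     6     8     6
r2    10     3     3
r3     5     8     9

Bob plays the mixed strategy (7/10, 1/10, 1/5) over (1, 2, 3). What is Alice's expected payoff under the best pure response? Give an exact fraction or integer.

r1: (6)·(7/10) + (8)·(1/10) + (6)·(1/5) = 31/5.
r2: (10)·(7/10) + (3)·(1/10) + (3)·(1/5) = 79/10.
r3: (5)·(7/10) + (8)·(1/10) + (9)·(1/5) = 61/10.
The best pure response is r2 with expected payoff 79/10.

79/10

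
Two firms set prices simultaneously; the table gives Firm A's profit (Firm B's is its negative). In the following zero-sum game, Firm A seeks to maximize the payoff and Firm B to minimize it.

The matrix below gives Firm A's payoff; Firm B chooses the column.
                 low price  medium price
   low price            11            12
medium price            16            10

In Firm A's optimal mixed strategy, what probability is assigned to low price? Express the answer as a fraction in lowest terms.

Row minima are 11 and 10, so Firm A's maximin is 11; column maxima are 16 and 12, so Firm B's minimax is 12. These differ, so the equilibrium is in mixed strategies.
Let Firm A play low price with probability p. Firm B is indifferent when 11p + 16(1−p) = 12p + 10(1−p), giving p = 6/7.

6/7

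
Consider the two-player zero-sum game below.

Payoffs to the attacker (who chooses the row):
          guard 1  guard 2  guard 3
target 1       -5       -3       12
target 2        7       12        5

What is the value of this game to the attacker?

109/19

Column guard 2 is strictly dominated by guard 1 for the defender (it gives the attacker more in every row).
The remaining 2×2 game on (target 1, target 2) × (guard 1, guard 3) has no saddle point. Let the attacker play target 1 with probability p; indifference gives −5p + 7(1−p) = 12p + 5(1−p), so p = 2/19.
Similarly the defender's optimal q on guard 1 is 7/19, and the value is -5·(7/19) + (12)·(12/19) = 109/19.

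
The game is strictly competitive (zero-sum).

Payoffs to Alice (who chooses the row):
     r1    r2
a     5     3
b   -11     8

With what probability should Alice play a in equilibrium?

19/21

Row minima are 3 and -11, so Alice's maximin is 3; column maxima are 5 and 8, so Bob's minimax is 5. These differ, so the equilibrium is in mixed strategies.
Let Alice play a with probability p. Bob is indifferent when 5p − 11(1−p) = 3p + 8(1−p), giving p = 19/21.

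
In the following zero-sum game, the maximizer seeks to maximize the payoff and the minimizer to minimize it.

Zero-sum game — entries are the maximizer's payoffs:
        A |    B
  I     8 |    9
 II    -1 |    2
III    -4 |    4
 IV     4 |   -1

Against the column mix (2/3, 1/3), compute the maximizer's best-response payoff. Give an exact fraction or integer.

25/3

I: (8)·(2/3) + (9)·(1/3) = 25/3.
II: (-1)·(2/3) + (2)·(1/3) = 0.
III: (-4)·(2/3) + (4)·(1/3) = -4/3.
IV: (4)·(2/3) + (-1)·(1/3) = 7/3.
The best pure response is I with expected payoff 25/3.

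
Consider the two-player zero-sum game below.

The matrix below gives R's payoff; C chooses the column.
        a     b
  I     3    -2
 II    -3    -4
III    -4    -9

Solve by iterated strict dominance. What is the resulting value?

Row III is strictly dominated by row I (3>-4, -2>-9); eliminate III.
Row II is strictly dominated by row I (3>-3, -2>-4); eliminate II.
Column a is strictly dominated by b for C (-2<3); eliminate a.
Only (I, b) remains, with payoff -2.

-2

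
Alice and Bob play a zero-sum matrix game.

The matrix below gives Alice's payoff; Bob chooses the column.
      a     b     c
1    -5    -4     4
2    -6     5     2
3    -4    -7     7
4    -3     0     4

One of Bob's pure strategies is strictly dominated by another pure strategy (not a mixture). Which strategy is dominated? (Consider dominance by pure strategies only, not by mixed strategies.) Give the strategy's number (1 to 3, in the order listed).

Bob prefers columns that give Alice less. Compare c with a: -5 < 4, -6 < 2, -4 < 7, -3 < 4.
So a strictly dominates c for Bob; c is strictly dominated.

3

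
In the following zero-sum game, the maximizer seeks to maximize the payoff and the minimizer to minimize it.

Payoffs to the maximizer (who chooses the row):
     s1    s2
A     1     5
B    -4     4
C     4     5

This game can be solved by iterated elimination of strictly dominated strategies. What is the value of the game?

4

Row B is strictly dominated by row A (1>-4, 5>4); eliminate B.
Column s2 is strictly dominated by s1 for the minimizer (1<5, 4<5); eliminate s2.
Row A is strictly dominated by row C (4>1); eliminate A.
Only (C, s1) remains, with payoff 4.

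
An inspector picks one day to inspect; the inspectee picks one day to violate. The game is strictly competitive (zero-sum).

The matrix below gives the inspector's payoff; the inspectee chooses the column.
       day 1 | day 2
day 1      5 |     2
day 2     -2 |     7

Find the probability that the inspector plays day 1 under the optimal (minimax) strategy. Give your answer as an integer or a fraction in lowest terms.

3/4

Row minima are 2 and -2, so the inspector's maximin is 2; column maxima are 5 and 7, so the inspectee's minimax is 5. These differ, so the equilibrium is in mixed strategies.
Let the inspector play day 1 with probability p. The inspectee is indifferent when 5p − 2(1−p) = 2p + 7(1−p), giving p = 3/4.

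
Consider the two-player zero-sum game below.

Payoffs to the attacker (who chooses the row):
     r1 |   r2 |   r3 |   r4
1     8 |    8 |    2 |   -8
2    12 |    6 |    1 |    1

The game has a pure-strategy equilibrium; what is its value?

Row minima: -8, 1 → the attacker's maximin is 1.
Column maxima: 12, 8, 2, 1 → the defender's minimax is 1.
They coincide at (2, r4), so the value is 1.

1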